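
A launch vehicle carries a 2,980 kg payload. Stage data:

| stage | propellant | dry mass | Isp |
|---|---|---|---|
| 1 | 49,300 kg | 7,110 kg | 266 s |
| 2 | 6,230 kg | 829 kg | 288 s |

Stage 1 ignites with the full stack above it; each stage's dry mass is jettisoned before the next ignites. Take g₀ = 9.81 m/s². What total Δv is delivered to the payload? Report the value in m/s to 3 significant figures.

Δv ≈ 6270 m/s

Ignition mass of stage 1 = 49,300+7,110 + 6,230+829 + 2,980 = 66,449 kg.
Stage 1: m₀ = 66,449 kg, m_f = 66,449 − 49,300 = 17,149 kg; Δv = 266×9.81×ln(3.875) = 2609.5×1.3545 ≈ 3535 m/s.
Stage 2: m₀ = 10,039 kg, m_f = 10,039 − 6,230 = 3,809 kg; Δv = 288×9.81×ln(2.636) = 2825.3×0.9691 ≈ 2738 m/s.
Total Δv = 3535 + 2738 = 6273 m/s.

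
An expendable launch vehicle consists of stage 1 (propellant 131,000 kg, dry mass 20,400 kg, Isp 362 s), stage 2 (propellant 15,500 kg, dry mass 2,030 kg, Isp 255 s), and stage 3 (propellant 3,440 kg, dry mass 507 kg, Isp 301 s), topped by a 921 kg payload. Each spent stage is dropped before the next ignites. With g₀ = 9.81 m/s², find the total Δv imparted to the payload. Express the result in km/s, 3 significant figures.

Ignition mass of stage 1 = 131,000+20,400 + 15,500+2,030 + 3,440+507 + 921 = 173,798 kg.
Stage 1: m₀ = 173,798 kg, m_f = 173,798 − 131,000 = 42,798 kg; Δv = 362×9.81×ln(4.061) = 3551.2×1.4014 ≈ 4977 m/s.
Stage 2: m₀ = 22,398 kg, m_f = 22,398 − 15,500 = 6,898 kg; Δv = 255×9.81×ln(3.247) = 2501.6×1.1777 ≈ 2946 m/s.
Stage 3: m₀ = 4,868 kg, m_f = 4,868 − 3,440 = 1,428 kg; Δv = 301×9.81×ln(3.409) = 2952.8×1.2264 ≈ 3621 m/s.
Total Δv = 4977 + 2946 + 3621 = 11544 m/s.

Δv ≈ 11.5 km/s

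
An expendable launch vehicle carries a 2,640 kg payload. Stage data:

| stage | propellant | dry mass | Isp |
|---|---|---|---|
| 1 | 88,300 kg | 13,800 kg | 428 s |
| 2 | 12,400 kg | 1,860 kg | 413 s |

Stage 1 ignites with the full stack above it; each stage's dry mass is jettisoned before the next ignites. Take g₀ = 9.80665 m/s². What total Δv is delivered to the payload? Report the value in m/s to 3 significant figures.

Ignition mass of stage 1 = 88,300+13,800 + 12,400+1,860 + 2,640 = 119,000 kg.
Stage 1: m₀ = 119,000 kg, m_f = 119,000 − 88,300 = 30,700 kg; Δv = 428×9.80665×ln(3.876) = 4197.2×1.3549 ≈ 5687 m/s.
Stage 2: m₀ = 16,900 kg, m_f = 16,900 − 12,400 = 4,500 kg; Δv = 413×9.80665×ln(3.756) = 4050.1×1.3232 ≈ 5359 m/s.
Total Δv = 5687 + 5359 = 11046 m/s.

Δv ≈ 11000 m/s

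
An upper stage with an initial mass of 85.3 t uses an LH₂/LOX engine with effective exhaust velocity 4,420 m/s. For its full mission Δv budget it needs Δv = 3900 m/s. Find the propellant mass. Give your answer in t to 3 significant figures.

m₀/m_f = exp(Δv / v_e) = exp(3900 / 4420.0) = exp(0.8824) = 2.4166.
m_f = 85.3 / 2.4166 = 35.2975 t, so propellant = m₀ − m_f = 85.3 − 35.2975 = 50.0025 t.

propellant mass ≈ 50.0 t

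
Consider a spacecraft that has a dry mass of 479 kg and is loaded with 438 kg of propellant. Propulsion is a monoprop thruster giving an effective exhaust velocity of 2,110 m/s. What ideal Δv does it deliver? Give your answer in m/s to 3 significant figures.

Δv ≈ 1370 m/s

m₀ = m_dry + m_prop = 479 + 438 = 917 kg.
Using Δv = v_e ln(m₀/m_f): Δv = v_e · ln(m₀/m_f) = 2110.0 × ln(1.914) = 2110.0 × 0.6494 ≈ 1370.2 m/s.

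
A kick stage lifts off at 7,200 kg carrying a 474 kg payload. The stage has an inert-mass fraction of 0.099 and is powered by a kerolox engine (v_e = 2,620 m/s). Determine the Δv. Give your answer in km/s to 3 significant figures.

Stage wet mass = m₀ − payload = 7,200 − 474 = 6,726 kg.
Stage dry mass = ε × stage wet mass = 0.099 × 6,726 = 665.874 kg.
Burnout mass m_f = stage dry + payload = 665.874 + 474 = 1,139.874 kg.
By the Tsiolkovsky rocket equation, Δv = v_e · ln(7,200/1,139.874) = 2620.0 × ln(6.316) = 2620.0 × 1.8432 ≈ 4829 m/s.

Δv ≈ 4.83 km/s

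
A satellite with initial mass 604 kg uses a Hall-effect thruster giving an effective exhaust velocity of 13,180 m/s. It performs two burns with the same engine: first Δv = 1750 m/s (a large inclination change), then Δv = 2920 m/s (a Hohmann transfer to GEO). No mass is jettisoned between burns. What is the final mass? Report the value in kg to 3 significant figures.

After the first burn: m = 604 × exp(−1750/13180.0) = 604 × 0.87566 = 528.899 kg.
After the second burn: m = 528.899 × exp(−2920/13180.0) = 528.899 × 0.80128 = 423.796 kg.

final mass ≈ 424 kg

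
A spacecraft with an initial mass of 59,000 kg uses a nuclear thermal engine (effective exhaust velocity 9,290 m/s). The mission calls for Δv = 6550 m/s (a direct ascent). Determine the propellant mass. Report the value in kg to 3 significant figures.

propellant mass ≈ 29800 kg

m₀/m_f = exp(Δv / v_e) = exp(6550 / 9290.0) = exp(0.7051) = 2.0240.
m_f = 59,000 / 2.0240 = 29,150.2 kg, so propellant = m₀ − m_f = 59,000 − 29,150.2 = 29,849.8 kg.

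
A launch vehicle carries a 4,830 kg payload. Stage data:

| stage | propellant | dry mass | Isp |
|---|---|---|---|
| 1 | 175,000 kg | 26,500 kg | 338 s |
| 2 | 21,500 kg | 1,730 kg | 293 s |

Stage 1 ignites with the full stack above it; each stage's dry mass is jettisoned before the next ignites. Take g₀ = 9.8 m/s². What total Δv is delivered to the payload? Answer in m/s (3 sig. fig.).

Ignition mass of stage 1 = 175,000+26,500 + 21,500+1,730 + 4,830 = 229,560 kg.
Stage 1: m₀ = 229,560 kg, m_f = 229,560 − 175,000 = 54,560 kg; Δv = 338×9.8×ln(4.207) = 3312.4×1.4369 ≈ 4759 m/s.
Stage 2: m₀ = 28,060 kg, m_f = 28,060 − 21,500 = 6,560 kg; Δv = 293×9.8×ln(4.277) = 2871.4×1.4534 ≈ 4173 m/s.
Total Δv = 4759 + 4173 = 8932 m/s.

Δv ≈ 8930 m/s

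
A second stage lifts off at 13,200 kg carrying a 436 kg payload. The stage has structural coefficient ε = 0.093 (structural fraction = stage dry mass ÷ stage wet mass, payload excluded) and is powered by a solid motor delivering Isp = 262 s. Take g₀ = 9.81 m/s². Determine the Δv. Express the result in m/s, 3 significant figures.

Stage wet mass = m₀ − payload = 13,200 − 436 = 12,764 kg.
Stage dry mass = ε × stage wet mass = 0.093 × 12,764 = 1,187.05 kg.
Burnout mass m_f = stage dry + payload = 1,187.05 + 436 = 1,623.05 kg.
v_e = Isp · g₀ = 262 × 9.81 = 2570.2 m/s.
Δv = v_e · ln(13,200/1,623.05) = 2570.2 × ln(8.133) = 2570.2 × 2.0959 ≈ 5387 m/s.

Δv ≈ 5390 m/s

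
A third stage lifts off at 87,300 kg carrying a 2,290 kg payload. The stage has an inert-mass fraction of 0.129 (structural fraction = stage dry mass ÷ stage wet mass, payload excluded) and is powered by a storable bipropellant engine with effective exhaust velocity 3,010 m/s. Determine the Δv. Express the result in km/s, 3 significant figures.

Δv ≈ 5.67 km/s

Stage wet mass = m₀ − payload = 87,300 − 2,290 = 85,010 kg.
Stage dry mass = ε × stage wet mass = 0.129 × 85,010 = 10,966.3 kg.
Burnout mass m_f = stage dry + payload = 10,966.3 + 2,290 = 13,256.3 kg.
Using Δv = v_e ln(m₀/m_f): Δv = v_e · ln(87,300/13,256.3) = 3010.0 × ln(6.586) = 3010.0 × 1.8849 ≈ 5673 m/s.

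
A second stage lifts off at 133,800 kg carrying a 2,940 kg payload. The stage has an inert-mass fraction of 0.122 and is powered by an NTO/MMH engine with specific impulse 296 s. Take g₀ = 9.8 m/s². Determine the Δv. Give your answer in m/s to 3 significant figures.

Stage wet mass = m₀ − payload = 133,800 − 2,940 = 130,860 kg.
Stage dry mass = ε × stage wet mass = 0.122 × 130,860 = 15,964.9 kg.
Burnout mass m_f = stage dry + payload = 15,964.9 + 2,940 = 18,904.9 kg.
v_e = Isp · g₀ = 296 × 9.8 = 2900.8 m/s.
Rocket equation: Δv = v_e · ln(133,800/18,904.9) = 2900.8 × ln(7.078) = 2900.8 × 1.9569 ≈ 5677 m/s.

Δv ≈ 5680 m/s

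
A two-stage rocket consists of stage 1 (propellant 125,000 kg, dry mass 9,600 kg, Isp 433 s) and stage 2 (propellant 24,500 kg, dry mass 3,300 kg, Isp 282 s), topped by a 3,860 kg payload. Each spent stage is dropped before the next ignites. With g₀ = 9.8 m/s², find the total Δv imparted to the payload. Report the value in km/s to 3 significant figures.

Δv ≈ 10.0 km/s

Ignition mass of stage 1 = 125,000+9,600 + 24,500+3,300 + 3,860 = 166,260 kg.
Stage 1: m₀ = 166,260 kg, m_f = 166,260 − 125,000 = 41,260 kg; Δv = 433×9.8×ln(4.03) = 4243.4×1.3937 ≈ 5914 m/s.
Stage 2: m₀ = 31,660 kg, m_f = 31,660 − 24,500 = 7,160 kg; Δv = 282×9.8×ln(4.422) = 2763.6×1.4865 ≈ 4108 m/s.
Total Δv = 5914 + 4108 = 10022 m/s.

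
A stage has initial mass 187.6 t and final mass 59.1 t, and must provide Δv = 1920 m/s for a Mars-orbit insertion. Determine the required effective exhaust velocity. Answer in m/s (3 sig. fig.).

ln(m₀/m_f) = ln(187600/59100) = ln(3.174) = 1.1551.
Rocket equation: v_e = Δv / ln(m₀/m_f) = 1920 / 1.1551 = 1662.2 m/s.

v_e ≈ 1660 m/s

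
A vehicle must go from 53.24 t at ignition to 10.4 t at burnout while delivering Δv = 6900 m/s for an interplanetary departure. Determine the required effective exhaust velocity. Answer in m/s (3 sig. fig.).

ln(m₀/m_f) = ln(53240/10400) = ln(5.119) = 1.6330.
v_e = Δv / ln(m₀/m_f) = 6900 / 1.6330 = 4225.3 m/s.

v_e ≈ 4230 m/s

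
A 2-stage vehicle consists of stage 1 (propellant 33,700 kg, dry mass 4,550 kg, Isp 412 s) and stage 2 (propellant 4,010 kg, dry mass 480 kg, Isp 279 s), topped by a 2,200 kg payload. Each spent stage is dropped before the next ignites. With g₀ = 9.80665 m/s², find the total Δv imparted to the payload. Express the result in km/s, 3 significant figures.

Ignition mass of stage 1 = 33,700+4,550 + 4,010+480 + 2,200 = 44,940 kg.
Stage 1: m₀ = 44,940 kg, m_f = 44,940 − 33,700 = 11,240 kg; Δv = 412×9.80665×ln(3.998) = 4040.3×1.3858 ≈ 5599 m/s.
Stage 2: m₀ = 6,690 kg, m_f = 6,690 − 4,010 = 2,680 kg; Δv = 279×9.80665×ln(2.496) = 2736.1×0.9148 ≈ 2503 m/s.
Total Δv = 5599 + 2503 = 8102 m/s.

Δv ≈ 8.10 km/s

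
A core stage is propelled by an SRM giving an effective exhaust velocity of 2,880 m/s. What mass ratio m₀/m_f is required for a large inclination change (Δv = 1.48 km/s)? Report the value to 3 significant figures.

m₀/m_f = exp(Δv / v_e) = exp(1480 / 2880.0) = exp(0.5139) = 1.6718.

mass ratio ≈ 1.67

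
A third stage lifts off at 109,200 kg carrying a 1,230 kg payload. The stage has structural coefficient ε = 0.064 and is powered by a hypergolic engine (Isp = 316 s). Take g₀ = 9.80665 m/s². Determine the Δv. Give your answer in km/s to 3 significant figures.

Stage wet mass = m₀ − payload = 109,200 − 1,230 = 107,970 kg.
Stage dry mass = ε × stage wet mass = 0.064 × 107,970 = 6,910.08 kg.
Burnout mass m_f = stage dry + payload = 6,910.08 + 1,230 = 8,140.08 kg.
v_e = Isp · g₀ = 316 × 9.80665 = 3098.9 m/s.
Δv = v_e · ln(109,200/8,140.08) = 3098.9 × ln(13.42) = 3098.9 × 2.5964 ≈ 8046 m/s.

Δv ≈ 8.05 km/s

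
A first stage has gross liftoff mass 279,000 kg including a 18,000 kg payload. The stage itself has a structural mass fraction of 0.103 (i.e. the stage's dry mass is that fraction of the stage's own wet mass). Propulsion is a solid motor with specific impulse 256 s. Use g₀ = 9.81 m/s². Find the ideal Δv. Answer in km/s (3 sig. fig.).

Stage wet mass = m₀ − payload = 279,000 − 18,000 = 261,000 kg.
Stage dry mass = ε × stage wet mass = 0.103 × 261,000 = 26,883 kg.
Burnout mass m_f = stage dry + payload = 26,883 + 18,000 = 44,883 kg.
v_e = Isp · g₀ = 256 × 9.81 = 2511.4 m/s.
Using Δv = v_e ln(m₀/m_f): Δv = v_e · ln(279,000/44,883) = 2511.4 × ln(6.216) = 2511.4 × 1.8272 ≈ 4589 m/s.

Δv ≈ 4.59 km/s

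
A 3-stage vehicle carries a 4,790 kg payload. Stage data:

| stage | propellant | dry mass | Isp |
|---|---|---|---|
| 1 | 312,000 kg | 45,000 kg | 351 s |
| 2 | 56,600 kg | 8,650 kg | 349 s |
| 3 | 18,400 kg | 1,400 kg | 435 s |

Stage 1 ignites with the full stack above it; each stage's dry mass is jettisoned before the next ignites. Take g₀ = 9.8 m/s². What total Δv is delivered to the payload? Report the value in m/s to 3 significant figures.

Ignition mass of stage 1 = 312,000+45,000 + 56,600+8,650 + 18,400+1,400 + 4,790 = 446,840 kg.
Stage 1: m₀ = 446,840 kg, m_f = 446,840 − 312,000 = 134,840 kg; Δv = 351×9.8×ln(3.314) = 3439.8×1.1981 ≈ 4121 m/s.
Stage 2: m₀ = 89,840 kg, m_f = 89,840 − 56,600 = 33,240 kg; Δv = 349×9.8×ln(2.703) = 3420.2×0.9943 ≈ 3401 m/s.
Stage 3: m₀ = 24,590 kg, m_f = 24,590 − 18,400 = 6,190 kg; Δv = 435×9.8×ln(3.973) = 4263.0×1.3794 ≈ 5880 m/s.
Total Δv = 4121 + 3401 + 5880 = 13402 m/s.

Δv ≈ 13400 m/s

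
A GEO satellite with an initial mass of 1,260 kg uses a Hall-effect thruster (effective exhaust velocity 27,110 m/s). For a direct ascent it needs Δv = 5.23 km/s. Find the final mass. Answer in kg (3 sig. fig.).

From the ideal rocket equation, m₀/m_f = exp(Δv / v_e) = exp(5230 / 27110.0) = exp(0.1929) = 1.2128.
m_f = m₀ / 1.2128 = 1,260 / 1.2128 = 1,038.92 kg.

final mass ≈ 1040 kg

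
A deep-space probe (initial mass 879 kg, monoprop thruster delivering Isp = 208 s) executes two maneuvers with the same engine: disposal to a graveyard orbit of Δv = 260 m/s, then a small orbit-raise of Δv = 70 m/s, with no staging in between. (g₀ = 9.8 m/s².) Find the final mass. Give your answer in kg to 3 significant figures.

final mass ≈ 748 kg

v_e = Isp · g₀ = 208 × 9.8 = 2038.4 m/s.
After the first burn: m = 879 × exp(−260/2038.4) = 879 × 0.88025 = 773.74 kg.
After the second burn: m = 773.74 × exp(−70/2038.4) = 773.74 × 0.96624 = 747.619 kg.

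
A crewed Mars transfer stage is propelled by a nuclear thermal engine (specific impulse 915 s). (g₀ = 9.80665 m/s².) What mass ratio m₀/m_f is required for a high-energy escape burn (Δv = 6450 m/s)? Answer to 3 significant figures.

v_e = Isp · g₀ = 915 × 9.80665 = 8973.1 m/s.
m₀/m_f = exp(Δv / v_e) = exp(6450 / 8973.1) = exp(0.7188) = 2.0520.

mass ratio ≈ 2.05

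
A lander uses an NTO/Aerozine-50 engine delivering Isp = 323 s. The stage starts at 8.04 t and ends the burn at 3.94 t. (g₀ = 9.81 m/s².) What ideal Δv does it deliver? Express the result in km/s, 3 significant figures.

v_e = Isp · g₀ = 323 × 9.81 = 3168.6 m/s.
Using Δv = v_e ln(m₀/m_f): Δv = v_e · ln(m₀/m_f) = 3168.6 × ln(2.041) = 3168.6 × 0.7132 ≈ 2260.0 m/s.

Δv ≈ 2.26 km/s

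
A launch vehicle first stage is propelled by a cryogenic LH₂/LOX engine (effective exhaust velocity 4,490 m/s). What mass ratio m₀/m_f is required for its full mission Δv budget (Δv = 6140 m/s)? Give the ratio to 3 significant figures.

From the ideal rocket equation, m₀/m_f = exp(Δv / v_e) = exp(6140 / 4490.0) = exp(1.3675) = 3.9255.

mass ratio ≈ 3.93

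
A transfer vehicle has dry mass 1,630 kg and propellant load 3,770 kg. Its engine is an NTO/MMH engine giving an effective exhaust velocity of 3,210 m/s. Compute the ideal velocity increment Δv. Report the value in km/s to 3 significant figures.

m₀ = m_dry + m_prop = 1,630 + 3,770 = 5,400 kg.
Δv = v_e · ln(m₀/m_f) = 3210.0 × ln(3.313) = 3210.0 × 1.1978 ≈ 3845.0 m/s.

Δv ≈ 3.84 km/s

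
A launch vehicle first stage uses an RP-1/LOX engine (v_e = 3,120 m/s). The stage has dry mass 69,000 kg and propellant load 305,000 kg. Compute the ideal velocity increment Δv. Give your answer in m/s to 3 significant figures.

m₀ = m_dry + m_prop = 69,000 + 305,000 = 374,000 kg.
Δv = v_e · ln(m₀/m_f) = 3120.0 × ln(5.42) = 3120.0 × 1.6901 ≈ 5273.3 m/s.

Δv ≈ 5270 m/s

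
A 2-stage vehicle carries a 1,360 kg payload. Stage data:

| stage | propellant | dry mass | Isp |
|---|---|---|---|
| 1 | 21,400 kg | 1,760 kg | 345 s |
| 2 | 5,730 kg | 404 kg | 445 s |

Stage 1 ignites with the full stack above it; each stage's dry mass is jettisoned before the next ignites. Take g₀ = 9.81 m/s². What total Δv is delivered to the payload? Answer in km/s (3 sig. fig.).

Δv ≈ 10.4 km/s

Ignition mass of stage 1 = 21,400+1,760 + 5,730+404 + 1,360 = 30,654 kg.
Stage 1: m₀ = 30,654 kg, m_f = 30,654 − 21,400 = 9,254 kg; Δv = 345×9.81×ln(3.313) = 3384.5×1.1977 ≈ 4054 m/s.
Stage 2: m₀ = 7,494 kg, m_f = 7,494 − 5,730 = 1,764 kg; Δv = 445×9.81×ln(4.248) = 4365.4×1.4465 ≈ 6315 m/s.
Total Δv = 4054 + 6315 = 10369 m/s.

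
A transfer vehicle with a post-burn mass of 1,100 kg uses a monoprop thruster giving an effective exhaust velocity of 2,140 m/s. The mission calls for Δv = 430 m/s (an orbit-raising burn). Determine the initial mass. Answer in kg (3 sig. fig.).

m₀/m_f = exp(Δv / v_e) = exp(430 / 2140.0) = exp(0.2009) = 1.2225.
m₀ = m_f × 1.2225 = 1,100 × 1.2225 = 1,344.75 kg.

initial mass ≈ 1340 kg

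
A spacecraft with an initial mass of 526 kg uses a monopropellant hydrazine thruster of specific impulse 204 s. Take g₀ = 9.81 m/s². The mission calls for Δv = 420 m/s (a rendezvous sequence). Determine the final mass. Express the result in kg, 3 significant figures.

final mass ≈ 426 kg

v_e = Isp · g₀ = 204 × 9.81 = 2001.2 m/s.
m₀/m_f = exp(Δv / v_e) = exp(420 / 2001.2) = exp(0.2099) = 1.2335.
m_f = m₀ / 1.2335 = 526 / 1.2335 = 426.429 kg.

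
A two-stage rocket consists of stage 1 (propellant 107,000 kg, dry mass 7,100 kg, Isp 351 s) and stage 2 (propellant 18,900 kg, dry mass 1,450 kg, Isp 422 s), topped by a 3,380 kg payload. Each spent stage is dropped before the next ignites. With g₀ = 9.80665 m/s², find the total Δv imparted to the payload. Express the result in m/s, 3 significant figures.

Δv ≈ 11700 m/s

Ignition mass of stage 1 = 107,000+7,100 + 18,900+1,450 + 3,380 = 137,830 kg.
Stage 1: m₀ = 137,830 kg, m_f = 137,830 − 107,000 = 30,830 kg; Δv = 351×9.80665×ln(4.471) = 3442.1×1.4975 ≈ 5155 m/s.
Stage 2: m₀ = 23,730 kg, m_f = 23,730 − 18,900 = 4,830 kg; Δv = 422×9.80665×ln(4.913) = 4138.4×1.5919 ≈ 6588 m/s.
Total Δv = 5155 + 6588 = 11743 m/s.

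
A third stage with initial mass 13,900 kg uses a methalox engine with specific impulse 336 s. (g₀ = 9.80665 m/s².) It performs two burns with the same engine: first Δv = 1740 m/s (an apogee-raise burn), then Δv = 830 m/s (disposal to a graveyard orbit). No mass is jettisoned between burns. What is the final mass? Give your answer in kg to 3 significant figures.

final mass ≈ 6370 kg

v_e = Isp · g₀ = 336 × 9.80665 = 3295.0 m/s.
After the first burn: m = 13900 × exp(−1740/3295.0) = 13900 × 0.58974 = 8,197.39 kg.
After the second burn: m = 8,197.39 × exp(−830/3295.0) = 8,197.39 × 0.77733 = 6,372.08 kg.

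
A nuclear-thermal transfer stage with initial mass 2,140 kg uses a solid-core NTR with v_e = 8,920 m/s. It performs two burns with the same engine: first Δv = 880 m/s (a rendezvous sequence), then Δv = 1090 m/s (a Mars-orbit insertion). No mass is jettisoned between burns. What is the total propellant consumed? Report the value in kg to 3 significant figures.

total propellant consumed ≈ 424 kg

After the first burn: m = 2140 × exp(−880/8920.0) = 2140 × 0.90606 = 1,938.97 kg.
After the second burn: m = 1,938.97 × exp(−1090/8920.0) = 1,938.97 × 0.88497 = 1,715.93 kg.
Total propellant = m₀ − m_final = 2140 − 1,715.93 = 424.07 kg.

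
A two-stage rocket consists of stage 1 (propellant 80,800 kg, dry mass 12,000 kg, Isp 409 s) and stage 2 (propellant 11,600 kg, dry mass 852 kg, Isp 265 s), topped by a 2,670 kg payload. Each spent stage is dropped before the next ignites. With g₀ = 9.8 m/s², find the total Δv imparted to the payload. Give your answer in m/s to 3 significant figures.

Ignition mass of stage 1 = 80,800+12,000 + 11,600+852 + 2,670 = 107,922 kg.
Stage 1: m₀ = 107,922 kg, m_f = 107,922 − 80,800 = 27,122 kg; Δv = 409×9.8×ln(3.979) = 4008.2×1.3811 ≈ 5536 m/s.
Stage 2: m₀ = 15,122 kg, m_f = 15,122 − 11,600 = 3,522 kg; Δv = 265×9.8×ln(4.294) = 2597.0×1.4571 ≈ 3784 m/s.
Total Δv = 5536 + 3784 = 9320 m/s.

Δv ≈ 9320 m/s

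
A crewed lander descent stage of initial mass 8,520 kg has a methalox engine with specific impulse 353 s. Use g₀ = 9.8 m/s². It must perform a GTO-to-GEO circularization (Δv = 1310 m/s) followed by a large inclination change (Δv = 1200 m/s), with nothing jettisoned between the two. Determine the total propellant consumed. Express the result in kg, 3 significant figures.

v_e = Isp · g₀ = 353 × 9.8 = 3459.4 m/s.
After the first burn: m = 8520 × exp(−1310/3459.4) = 8520 × 0.68477 = 5,834.24 kg.
After the second burn: m = 5,834.24 × exp(−1200/3459.4) = 5,834.24 × 0.70689 = 4,124.17 kg.
Total propellant = m₀ − m_final = 8520 − 4,124.17 = 4,395.83 kg.

total propellant consumed ≈ 4400 kg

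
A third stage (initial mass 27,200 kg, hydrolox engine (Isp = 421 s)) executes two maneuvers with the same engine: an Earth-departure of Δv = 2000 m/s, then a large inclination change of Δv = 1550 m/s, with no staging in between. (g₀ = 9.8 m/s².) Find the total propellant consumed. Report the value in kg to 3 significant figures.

total propellant consumed ≈ 15700 kg

v_e = Isp · g₀ = 421 × 9.8 = 4125.8 m/s.
After the first burn: m = 27200 × exp(−2000/4125.8) = 27200 × 0.61585 = 16,751.1 kg.
After the second burn: m = 16,751.1 × exp(−1550/4125.8) = 16,751.1 × 0.68682 = 11,505 kg.
Total propellant = m₀ − m_final = 27200 − 11,505 = 15,695 kg.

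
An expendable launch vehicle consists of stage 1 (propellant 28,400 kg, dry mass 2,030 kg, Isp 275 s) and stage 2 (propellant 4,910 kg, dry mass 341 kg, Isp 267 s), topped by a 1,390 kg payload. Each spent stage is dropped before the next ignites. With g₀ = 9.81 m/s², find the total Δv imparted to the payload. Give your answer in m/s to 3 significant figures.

Δv ≈ 7440 m/s

Ignition mass of stage 1 = 28,400+2,030 + 4,910+341 + 1,390 = 37,071 kg.
Stage 1: m₀ = 37,071 kg, m_f = 37,071 − 28,400 = 8,671 kg; Δv = 275×9.81×ln(4.275) = 2697.8×1.4529 ≈ 3919 m/s.
Stage 2: m₀ = 6,641 kg, m_f = 6,641 − 4,910 = 1,731 kg; Δv = 267×9.81×ln(3.837) = 2619.3×1.3446 ≈ 3522 m/s.
Total Δv = 3919 + 3522 = 7441 m/s.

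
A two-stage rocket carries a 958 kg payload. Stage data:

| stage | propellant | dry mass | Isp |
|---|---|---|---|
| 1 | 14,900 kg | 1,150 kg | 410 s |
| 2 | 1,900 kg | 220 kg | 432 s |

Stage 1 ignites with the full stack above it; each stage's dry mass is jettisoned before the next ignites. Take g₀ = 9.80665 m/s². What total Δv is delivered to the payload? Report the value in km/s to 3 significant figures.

Δv ≈ 10.1 km/s

Ignition mass of stage 1 = 14,900+1,150 + 1,900+220 + 958 = 19,128 kg.
Stage 1: m₀ = 19,128 kg, m_f = 19,128 − 14,900 = 4,228 kg; Δv = 410×9.80665×ln(4.524) = 4020.7×1.5094 ≈ 6069 m/s.
Stage 2: m₀ = 3,078 kg, m_f = 3,078 − 1,900 = 1,178 kg; Δv = 432×9.80665×ln(2.613) = 4236.5×0.9605 ≈ 4069 m/s.
Total Δv = 6069 + 4069 = 10138 m/s.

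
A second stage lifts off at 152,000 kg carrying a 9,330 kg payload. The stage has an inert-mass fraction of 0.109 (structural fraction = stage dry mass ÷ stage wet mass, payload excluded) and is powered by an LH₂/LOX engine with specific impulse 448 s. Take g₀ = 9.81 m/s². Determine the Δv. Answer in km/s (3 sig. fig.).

Stage wet mass = m₀ − payload = 152,000 − 9,330 = 142,670 kg.
Stage dry mass = ε × stage wet mass = 0.109 × 142,670 = 15,551 kg.
Burnout mass m_f = stage dry + payload = 15,551 + 9,330 = 24,881 kg.
v_e = Isp · g₀ = 448 × 9.81 = 4394.9 m/s.
Δv = v_e · ln(152,000/24,881) = 4394.9 × ln(6.109) = 4394.9 × 1.8098 ≈ 7954 m/s.

Δv ≈ 7.95 km/s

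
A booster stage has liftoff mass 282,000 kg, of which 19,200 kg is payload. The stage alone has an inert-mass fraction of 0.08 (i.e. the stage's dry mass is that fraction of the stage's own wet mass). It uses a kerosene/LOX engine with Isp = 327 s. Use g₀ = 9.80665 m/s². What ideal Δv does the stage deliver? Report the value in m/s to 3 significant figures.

Δv ≈ 6250 m/s

Stage wet mass = m₀ − payload = 282,000 − 19,200 = 262,800 kg.
Stage dry mass = ε × stage wet mass = 0.08 × 262,800 = 21,024 kg.
Burnout mass m_f = stage dry + payload = 21,024 + 19,200 = 40,224 kg.
v_e = Isp · g₀ = 327 × 9.80665 = 3206.8 m/s.
From the ideal rocket equation, Δv = v_e · ln(282,000/40,224) = 3206.8 × ln(7.011) = 3206.8 × 1.9474 ≈ 6245 m/s.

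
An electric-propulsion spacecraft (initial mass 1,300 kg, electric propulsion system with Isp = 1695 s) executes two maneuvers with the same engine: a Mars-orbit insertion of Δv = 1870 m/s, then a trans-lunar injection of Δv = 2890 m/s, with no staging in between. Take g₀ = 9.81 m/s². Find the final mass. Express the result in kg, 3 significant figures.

final mass ≈ 976 kg

v_e = Isp · g₀ = 1695 × 9.81 = 16628.0 m/s.
After the first burn: m = 1300 × exp(−1870/16628.0) = 1300 × 0.89363 = 1,161.72 kg.
After the second burn: m = 1,161.72 × exp(−2890/16628.0) = 1,161.72 × 0.84046 = 976.379 kg.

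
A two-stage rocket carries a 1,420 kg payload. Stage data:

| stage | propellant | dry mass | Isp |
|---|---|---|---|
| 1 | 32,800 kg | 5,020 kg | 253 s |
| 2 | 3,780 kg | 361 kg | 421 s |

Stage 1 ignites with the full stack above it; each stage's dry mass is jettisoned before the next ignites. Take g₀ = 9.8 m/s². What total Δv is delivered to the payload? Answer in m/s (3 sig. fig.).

Ignition mass of stage 1 = 32,800+5,020 + 3,780+361 + 1,420 = 43,381 kg.
Stage 1: m₀ = 43,381 kg, m_f = 43,381 − 32,800 = 10,581 kg; Δv = 253×9.8×ln(4.1) = 2479.4×1.4110 ≈ 3498 m/s.
Stage 2: m₀ = 5,561 kg, m_f = 5,561 − 3,780 = 1,781 kg; Δv = 421×9.8×ln(3.122) = 4125.8×1.1386 ≈ 4698 m/s.
Total Δv = 3498 + 4698 = 8196 m/s.

Δv ≈ 8200 m/s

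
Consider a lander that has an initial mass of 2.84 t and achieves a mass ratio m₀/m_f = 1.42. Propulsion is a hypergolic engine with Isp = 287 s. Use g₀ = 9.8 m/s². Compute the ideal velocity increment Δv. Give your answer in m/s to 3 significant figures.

Δv ≈ 986 m/s

v_e = Isp · g₀ = 287 × 9.8 = 2812.6 m/s.
Rocket equation: Δv = v_e · ln(1.42) = 2812.6 × 0.3507 ≈ 986.3 m/s.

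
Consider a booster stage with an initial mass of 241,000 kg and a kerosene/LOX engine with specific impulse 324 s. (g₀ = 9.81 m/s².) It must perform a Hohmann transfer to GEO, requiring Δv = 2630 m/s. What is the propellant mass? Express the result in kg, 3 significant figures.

v_e = Isp · g₀ = 324 × 9.81 = 3178.4 m/s.
m₀/m_f = exp(Δv / v_e) = exp(2630 / 3178.4) = exp(0.8274) = 2.2875.
m_f = 241,000 / 2.2875 = 105,355 kg, so propellant = m₀ − m_f = 241,000 − 105,355 = 135,645 kg.

propellant mass ≈ 136000 kg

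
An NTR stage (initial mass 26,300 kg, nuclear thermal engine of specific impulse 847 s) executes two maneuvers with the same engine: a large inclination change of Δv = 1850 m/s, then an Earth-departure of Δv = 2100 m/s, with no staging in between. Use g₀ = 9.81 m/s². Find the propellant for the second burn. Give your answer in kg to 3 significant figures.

propellant for the second burn ≈ 4700 kg

v_e = Isp · g₀ = 847 × 9.81 = 8309.1 m/s.
After the first burn: m = 26300 × exp(−1850/8309.1) = 26300 × 0.80040 = 21,050.5 kg.
After the second burn: m = 21,050.5 × exp(−2100/8309.1) = 21,050.5 × 0.77667 = 16,349.3 kg.
Second-burn propellant = 21,050.5 − 16,349.3 = 4,701.2 kg.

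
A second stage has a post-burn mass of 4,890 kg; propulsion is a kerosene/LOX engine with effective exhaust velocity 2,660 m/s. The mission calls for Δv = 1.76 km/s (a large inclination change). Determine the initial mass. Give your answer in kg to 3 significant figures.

m₀/m_f = exp(Δv / v_e) = exp(1760 / 2660.0) = exp(0.6617) = 1.9380.
m₀ = m_f × 1.9380 = 4,890 × 1.9380 = 9,476.82 kg.

initial mass ≈ 9480 kg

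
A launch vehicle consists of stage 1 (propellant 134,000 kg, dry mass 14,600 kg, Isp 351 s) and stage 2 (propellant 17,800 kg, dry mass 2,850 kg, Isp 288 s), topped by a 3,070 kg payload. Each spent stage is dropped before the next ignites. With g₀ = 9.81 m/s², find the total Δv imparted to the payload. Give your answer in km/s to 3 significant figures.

Δv ≈ 9.10 km/s

Ignition mass of stage 1 = 134,000+14,600 + 17,800+2,850 + 3,070 = 172,320 kg.
Stage 1: m₀ = 172,320 kg, m_f = 172,320 − 134,000 = 38,320 kg; Δv = 351×9.81×ln(4.497) = 3443.3×1.5034 ≈ 5177 m/s.
Stage 2: m₀ = 23,720 kg, m_f = 23,720 − 17,800 = 5,920 kg; Δv = 288×9.81×ln(4.007) = 2825.3×1.3880 ≈ 3921 m/s.
Total Δv = 5177 + 3921 = 9098 m/s.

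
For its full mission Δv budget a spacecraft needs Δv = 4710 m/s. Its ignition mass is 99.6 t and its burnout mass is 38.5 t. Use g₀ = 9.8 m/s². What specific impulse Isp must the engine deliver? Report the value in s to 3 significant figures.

ln(m₀/m_f) = ln(99600/38500) = ln(2.587) = 0.9505.
Rocket equation: v_e = Δv / ln(m₀/m_f) = 4710 / 0.9505 = 4955.3 m/s.
Isp = v_e / g₀ = 4955.3 / 9.8 = 505.6 s.

Isp ≈ 506 s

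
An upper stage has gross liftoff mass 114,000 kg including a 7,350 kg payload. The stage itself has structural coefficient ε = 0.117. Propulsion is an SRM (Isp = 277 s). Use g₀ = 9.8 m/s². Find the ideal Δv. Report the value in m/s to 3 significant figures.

Δv ≈ 4750 m/s

Stage wet mass = m₀ − payload = 114,000 − 7,350 = 106,650 kg.
Stage dry mass = ε × stage wet mass = 0.117 × 106,650 = 12,478.1 kg.
Burnout mass m_f = stage dry + payload = 12,478.1 + 7,350 = 19,828.1 kg.
v_e = Isp · g₀ = 277 × 9.8 = 2714.6 m/s.
Rocket equation: Δv = v_e · ln(114,000/19,828.1) = 2714.6 × ln(5.749) = 2714.6 × 1.7491 ≈ 4748 m/s.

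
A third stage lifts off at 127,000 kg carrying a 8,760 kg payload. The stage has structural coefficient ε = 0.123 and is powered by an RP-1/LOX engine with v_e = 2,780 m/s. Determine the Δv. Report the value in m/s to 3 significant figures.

Stage wet mass = m₀ − payload = 127,000 − 8,760 = 118,240 kg.
Stage dry mass = ε × stage wet mass = 0.123 × 118,240 = 14,543.5 kg.
Burnout mass m_f = stage dry + payload = 14,543.5 + 8,760 = 23,303.5 kg.
Rocket equation: Δv = v_e · ln(127,000/23,303.5) = 2780.0 × ln(5.45) = 2780.0 × 1.6956 ≈ 4714 m/s.

Δv ≈ 4710 m/s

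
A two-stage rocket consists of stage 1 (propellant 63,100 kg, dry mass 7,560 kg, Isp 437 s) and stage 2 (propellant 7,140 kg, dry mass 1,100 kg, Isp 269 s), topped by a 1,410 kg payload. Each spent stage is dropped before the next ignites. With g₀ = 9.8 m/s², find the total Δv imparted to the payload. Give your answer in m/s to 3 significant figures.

Δv ≈ 10100 m/s

Ignition mass of stage 1 = 63,100+7,560 + 7,140+1,100 + 1,410 = 80,310 kg.
Stage 1: m₀ = 80,310 kg, m_f = 80,310 − 63,100 = 17,210 kg; Δv = 437×9.8×ln(4.666) = 4282.6×1.5404 ≈ 6597 m/s.
Stage 2: m₀ = 9,650 kg, m_f = 9,650 − 7,140 = 2,510 kg; Δv = 269×9.8×ln(3.845) = 2636.2×1.3467 ≈ 3550 m/s.
Total Δv = 6597 + 3550 = 10147 m/s.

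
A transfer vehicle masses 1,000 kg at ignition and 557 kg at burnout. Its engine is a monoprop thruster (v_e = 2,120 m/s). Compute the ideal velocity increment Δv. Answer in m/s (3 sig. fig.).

Δv ≈ 1240 m/s

Rocket equation: Δv = v_e · ln(m₀/m_f) = 2120.0 × ln(1.795) = 2120.0 × 0.5852 ≈ 1240.6 m/s.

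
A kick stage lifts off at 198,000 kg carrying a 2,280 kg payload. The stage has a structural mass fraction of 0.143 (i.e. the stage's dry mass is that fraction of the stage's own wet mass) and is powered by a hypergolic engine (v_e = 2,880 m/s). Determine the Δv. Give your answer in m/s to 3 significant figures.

Stage wet mass = m₀ − payload = 198,000 − 2,280 = 195,720 kg.
Stage dry mass = ε × stage wet mass = 0.143 × 195,720 = 27,988 kg.
Burnout mass m_f = stage dry + payload = 27,988 + 2,280 = 30,268 kg.
From the ideal rocket equation, Δv = v_e · ln(198,000/30,268) = 2880.0 × ln(6.542) = 2880.0 × 1.8782 ≈ 5409 m/s.

Δv ≈ 5410 m/s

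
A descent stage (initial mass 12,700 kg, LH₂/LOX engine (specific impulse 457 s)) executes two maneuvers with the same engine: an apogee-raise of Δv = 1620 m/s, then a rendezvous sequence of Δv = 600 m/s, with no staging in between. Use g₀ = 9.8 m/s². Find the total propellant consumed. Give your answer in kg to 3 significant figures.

total propellant consumed ≈ 4960 kg

v_e = Isp · g₀ = 457 × 9.8 = 4478.6 m/s.
After the first burn: m = 12700 × exp(−1620/4478.6) = 12700 × 0.69648 = 8,845.3 kg.
After the second burn: m = 8,845.3 × exp(−600/4478.6) = 8,845.3 × 0.87462 = 7,736.28 kg.
Total propellant = m₀ − m_final = 12700 − 7,736.28 = 4,963.72 kg.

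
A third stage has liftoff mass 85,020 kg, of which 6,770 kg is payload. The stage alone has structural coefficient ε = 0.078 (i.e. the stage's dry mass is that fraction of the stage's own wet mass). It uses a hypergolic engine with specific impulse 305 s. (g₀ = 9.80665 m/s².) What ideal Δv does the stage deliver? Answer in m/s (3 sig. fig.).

Δv ≈ 5650 m/s

Stage wet mass = m₀ − payload = 85,020 − 6,770 = 78,250 kg.
Stage dry mass = ε × stage wet mass = 0.078 × 78,250 = 6,103.5 kg.
Burnout mass m_f = stage dry + payload = 6,103.5 + 6,770 = 12,873.5 kg.
v_e = Isp · g₀ = 305 × 9.80665 = 2991.0 m/s.
From the ideal rocket equation, Δv = v_e · ln(85,020/12,873.5) = 2991.0 × ln(6.604) = 2991.0 × 1.8877 ≈ 5646 m/s.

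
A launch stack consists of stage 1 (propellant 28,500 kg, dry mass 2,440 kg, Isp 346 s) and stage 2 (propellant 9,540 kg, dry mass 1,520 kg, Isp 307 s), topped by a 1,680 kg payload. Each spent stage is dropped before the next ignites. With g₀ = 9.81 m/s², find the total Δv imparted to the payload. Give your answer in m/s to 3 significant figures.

Ignition mass of stage 1 = 28,500+2,440 + 9,540+1,520 + 1,680 = 43,680 kg.
Stage 1: m₀ = 43,680 kg, m_f = 43,680 − 28,500 = 15,180 kg; Δv = 346×9.81×ln(2.877) = 3394.3×1.0569 ≈ 3587 m/s.
Stage 2: m₀ = 12,740 kg, m_f = 12,740 − 9,540 = 3,200 kg; Δv = 307×9.81×ln(3.981) = 3011.7×1.3816 ≈ 4161 m/s.
Total Δv = 3587 + 4161 = 7748 m/s.

Δv ≈ 7750 m/s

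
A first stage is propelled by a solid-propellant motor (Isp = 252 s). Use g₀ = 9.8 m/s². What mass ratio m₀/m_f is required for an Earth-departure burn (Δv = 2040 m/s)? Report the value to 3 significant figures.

mass ratio ≈ 2.28

v_e = Isp · g₀ = 252 × 9.8 = 2469.6 m/s.
By the Tsiolkovsky rocket equation, m₀/m_f = exp(Δv / v_e) = exp(2040 / 2469.6) = exp(0.8260) = 2.2843.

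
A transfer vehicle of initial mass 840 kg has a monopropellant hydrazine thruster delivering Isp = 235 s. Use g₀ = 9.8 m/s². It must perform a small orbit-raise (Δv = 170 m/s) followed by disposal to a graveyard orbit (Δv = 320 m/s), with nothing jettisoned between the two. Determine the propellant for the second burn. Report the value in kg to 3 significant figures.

propellant for the second burn ≈ 101 kg

v_e = Isp · g₀ = 235 × 9.8 = 2303.0 m/s.
After the first burn: m = 840 × exp(−170/2303.0) = 840 × 0.92884 = 780.226 kg.
After the second burn: m = 780.226 × exp(−320/2303.0) = 780.226 × 0.87027 = 679.007 kg.
Second-burn propellant = 780.226 − 679.007 = 101.219 kg.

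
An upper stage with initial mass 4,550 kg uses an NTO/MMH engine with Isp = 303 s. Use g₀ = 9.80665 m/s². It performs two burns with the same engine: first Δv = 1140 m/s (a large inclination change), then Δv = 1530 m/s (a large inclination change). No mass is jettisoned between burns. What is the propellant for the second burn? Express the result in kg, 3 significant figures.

v_e = Isp · g₀ = 303 × 9.80665 = 2971.4 m/s.
After the first burn: m = 4550 × exp(−1140/2971.4) = 4550 × 0.68137 = 3,100.23 kg.
After the second burn: m = 3,100.23 × exp(−1530/2971.4) = 3,100.23 × 0.59756 = 1,852.57 kg.
Second-burn propellant = 3,100.23 − 1,852.57 = 1,247.66 kg.

propellant for the second burn ≈ 1250 kg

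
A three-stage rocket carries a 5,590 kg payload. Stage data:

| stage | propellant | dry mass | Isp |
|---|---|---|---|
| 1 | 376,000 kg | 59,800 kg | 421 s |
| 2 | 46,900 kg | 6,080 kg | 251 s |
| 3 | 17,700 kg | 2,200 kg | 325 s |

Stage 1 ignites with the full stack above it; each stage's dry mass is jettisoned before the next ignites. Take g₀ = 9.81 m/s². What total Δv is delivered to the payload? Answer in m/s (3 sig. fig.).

Ignition mass of stage 1 = 376,000+59,800 + 46,900+6,080 + 17,700+2,200 + 5,590 = 514,270 kg.
Stage 1: m₀ = 514,270 kg, m_f = 514,270 − 376,000 = 138,270 kg; Δv = 421×9.81×ln(3.719) = 4130.0×1.3135 ≈ 5425 m/s.
Stage 2: m₀ = 78,470 kg, m_f = 78,470 − 46,900 = 31,570 kg; Δv = 251×9.81×ln(2.486) = 2462.3×0.9105 ≈ 2242 m/s.
Stage 3: m₀ = 25,490 kg, m_f = 25,490 − 17,700 = 7,790 kg; Δv = 325×9.81×ln(3.272) = 3188.2×1.1854 ≈ 3779 m/s.
Total Δv = 5425 + 2242 + 3779 = 11446 m/s.

Δv ≈ 11400 m/s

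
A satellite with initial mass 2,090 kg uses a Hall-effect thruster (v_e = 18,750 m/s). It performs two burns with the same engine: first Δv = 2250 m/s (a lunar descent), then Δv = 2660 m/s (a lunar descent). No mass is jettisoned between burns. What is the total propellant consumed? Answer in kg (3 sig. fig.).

After the first burn: m = 2090 × exp(−2250/18750.0) = 2090 × 0.88692 = 1,853.66 kg.
After the second burn: m = 1,853.66 × exp(−2660/18750.0) = 1,853.66 × 0.86774 = 1,608.49 kg.
Total propellant = m₀ − m_final = 2090 − 1,608.49 = 481.51 kg.

total propellant consumed ≈ 482 kg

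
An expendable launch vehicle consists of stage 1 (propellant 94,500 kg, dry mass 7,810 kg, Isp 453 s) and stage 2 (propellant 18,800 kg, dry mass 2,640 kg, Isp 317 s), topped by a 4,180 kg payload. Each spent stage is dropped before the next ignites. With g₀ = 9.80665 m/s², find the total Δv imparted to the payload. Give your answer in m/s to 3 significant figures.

Ignition mass of stage 1 = 94,500+7,810 + 18,800+2,640 + 4,180 = 127,930 kg.
Stage 1: m₀ = 127,930 kg, m_f = 127,930 − 94,500 = 33,430 kg; Δv = 453×9.80665×ln(3.827) = 4442.4×1.3420 ≈ 5962 m/s.
Stage 2: m₀ = 25,620 kg, m_f = 25,620 − 18,800 = 6,820 kg; Δv = 317×9.80665×ln(3.757) = 3108.7×1.3235 ≈ 4114 m/s.
Total Δv = 5962 + 4114 = 10076 m/s.

Δv ≈ 10100 m/s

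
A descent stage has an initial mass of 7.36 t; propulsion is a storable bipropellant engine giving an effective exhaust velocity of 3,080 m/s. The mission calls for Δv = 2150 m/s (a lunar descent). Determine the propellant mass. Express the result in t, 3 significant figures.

Using Δv = v_e ln(m₀/m_f): m₀/m_f = exp(Δv / v_e) = exp(2150 / 3080.0) = exp(0.6981) = 2.0098.
m_f = 7.36 / 2.0098 = 3.66206 t, so propellant = m₀ − m_f = 7.36 − 3.66206 = 3.69794 t.

propellant mass ≈ 3.70 t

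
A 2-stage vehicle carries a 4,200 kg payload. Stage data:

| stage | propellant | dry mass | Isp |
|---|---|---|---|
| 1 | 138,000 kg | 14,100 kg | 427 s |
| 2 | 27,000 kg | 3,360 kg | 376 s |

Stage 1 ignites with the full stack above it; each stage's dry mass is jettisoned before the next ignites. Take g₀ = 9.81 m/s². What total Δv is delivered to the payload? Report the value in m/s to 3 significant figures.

Ignition mass of stage 1 = 138,000+14,100 + 27,000+3,360 + 4,200 = 186,660 kg.
Stage 1: m₀ = 186,660 kg, m_f = 186,660 − 138,000 = 48,660 kg; Δv = 427×9.81×ln(3.836) = 4188.9×1.3444 ≈ 5632 m/s.
Stage 2: m₀ = 34,560 kg, m_f = 34,560 − 27,000 = 7,560 kg; Δv = 376×9.81×ln(4.571) = 3688.6×1.5198 ≈ 5606 m/s.
Total Δv = 5632 + 5606 = 11238 m/s.

Δv ≈ 11200 m/s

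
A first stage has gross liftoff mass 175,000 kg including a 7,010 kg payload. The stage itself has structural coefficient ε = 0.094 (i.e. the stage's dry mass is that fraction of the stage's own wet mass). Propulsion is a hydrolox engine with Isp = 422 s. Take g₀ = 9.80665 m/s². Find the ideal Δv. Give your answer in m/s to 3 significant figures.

Δv ≈ 8430 m/s

Stage wet mass = m₀ − payload = 175,000 − 7,010 = 167,990 kg.
Stage dry mass = ε × stage wet mass = 0.094 × 167,990 = 15,791.1 kg.
Burnout mass m_f = stage dry + payload = 15,791.1 + 7,010 = 22,801.1 kg.
v_e = Isp · g₀ = 422 × 9.80665 = 4138.4 m/s.
Rocket equation: Δv = v_e · ln(175,000/22,801.1) = 4138.4 × ln(7.675) = 4138.4 × 2.0380 ≈ 8434 m/s.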